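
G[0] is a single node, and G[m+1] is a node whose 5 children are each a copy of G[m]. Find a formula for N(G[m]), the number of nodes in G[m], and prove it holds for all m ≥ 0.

Claim: N(G[m]) = (5^{m+1} − 1)/4.

Base case: N(G[0]) = 1, and (5^{0+1} − 1)/4 = 1.
Assume N(G[k]) = (5^{k+1} − 1)/4.
Then N(G[k+1]) = 1 + 5N(G[k]) = 1 + 5·(5^{k+1} − 1)/4 = 1 + (5^{k+2} − 5)/4 = (4 + 5^{k+2} − 5)/4 = (5^{k+2} − 1)/4.
This completes the inductive step, so N(G[m]) = (5^{m+1} − 1)/4 for all m ≥ 0.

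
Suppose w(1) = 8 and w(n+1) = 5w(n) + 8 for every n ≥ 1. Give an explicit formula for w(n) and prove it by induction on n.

Claim: w(n) = 2·5^n − 2.

Base case: w(1) = 8, and 2·5^1 − 2 = 10 − 2 = 8.
Assume w(r) = 2·5^r − 2 for some r ≥ 1.
Then w(r+1) = 5w(r) + 8 = 5·(2·5^r − 2) + 8 = 10·5^r − 10 + 8 = 2·5^{r+1} − 2.
Hence w(n) = 2·5^n − 2 for every n ≥ 1, by induction.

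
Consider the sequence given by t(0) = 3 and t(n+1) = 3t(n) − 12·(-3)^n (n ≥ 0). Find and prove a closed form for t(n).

Claim: t(n) = 3^n + 2·(-3)^n.

Base case: t(0) = 3, and 3^0 + 2·(-3)^0 = 1 + 2 = 3.
Assume t(r) = 3^r + 2·(-3)^r for some r ≥ 0.
Then t(r+1) = 3t(r) − 12·(-3)^r = 3·(3^r + 2·(-3)^r) − 12·(-3)^r = 3^{r+1} + 6·(-3)^r − 12·(-3)^r = 3^{r+1} − 6·(-3)^r = 3^{r+1} + 2·(-3)^{r+1}.
By induction, t(n) = 3^n + 2·(-3)^n for all n ≥ 0.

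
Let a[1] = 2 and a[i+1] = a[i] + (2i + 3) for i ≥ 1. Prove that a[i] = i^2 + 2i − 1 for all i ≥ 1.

Base case: a[1] = 2, and 1^2 + 2·1 − 1 = 2.
Assume a[j] = j^2 + 2j − 1.
Then a[j+1] = a[j] + (2j + 3) = (j^2 + 2j − 1) + (2j + 3) = j^2 + 4j + 2,
and (j+1)^2 + 2·(j+1) − 1 = j^2 + 4j + 2.
Hence a[i] = i^2 + 2i − 1 for every i ≥ 1, by induction.

a[i] = i^2 + 2i − 1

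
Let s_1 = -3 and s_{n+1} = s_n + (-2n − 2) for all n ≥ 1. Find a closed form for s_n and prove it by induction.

Claim: s_n = -n^2 − n − 1.

Base case: s_1 = -3, and -1^2 − 1 − 1 = -3.
Assume s_j = -j^2 − j − 1.
Then s_{j+1} = s_j + (-2j − 2) = (-j^2 − j − 1) + (-2j − 2) = -j^2 − 3j − 3,
and -(j+1)^2 − (j+1) − 1 = -j^2 − 3j − 3.
By induction, s_n = -n^2 − n − 1 for all n ≥ 1.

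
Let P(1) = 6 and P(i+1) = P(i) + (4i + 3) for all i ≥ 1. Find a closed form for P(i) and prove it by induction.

Claim: P(i) = 2i^2 + i + 3.

Base case: P(1) = 6, and 2·1^2 + 1 + 3 = 6.
Assume P(k) = 2k^2 + k + 3.
Then P(k+1) = P(k) + (4k + 3) = (2k^2 + k + 3) + (4k + 3) = 2k^2 + 5k + 6,
and 2·(k+1)^2 + (k+1) + 3 = 2k^2 + 5k + 6.
This completes the inductive step, so P(i) = 2i^2 + i + 3 for all i ≥ 1.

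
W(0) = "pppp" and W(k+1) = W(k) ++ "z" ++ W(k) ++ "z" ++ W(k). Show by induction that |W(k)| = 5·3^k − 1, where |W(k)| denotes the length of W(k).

Base case: |W(0)| = 4, and 5·3^0 − 1 = 4.
Assume |W(m)| = 5·3^m − 1.
Then |W(m+1)| = 3|W(m)| + 2 = 3(5·3^m − 1) + 2 = 5·3^{m+1} − 3 + 2 = 5·3^{m+1} − 1.
By induction, |W(k)| = 5·3^k − 1 for all k ≥ 0.

|W(k)| = 5·3^k − 1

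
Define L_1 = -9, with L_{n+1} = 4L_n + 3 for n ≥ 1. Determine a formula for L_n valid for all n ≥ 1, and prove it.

Claim: L_n = -2·4^n − 1.

Base case: L_1 = -9, and -2·4^1 − 1 = -8 − 1 = -9.
Assume L_r = -2·4^r − 1 for some r ≥ 1.
Then L_{r+1} = 4L_r + 3 = 4·(-2·4^r − 1) + 3 = -8·4^r − 4 + 3 = -2·4^{r+1} − 1.
This completes the inductive step, so L_n = -2·4^n − 1 for all n ≥ 1.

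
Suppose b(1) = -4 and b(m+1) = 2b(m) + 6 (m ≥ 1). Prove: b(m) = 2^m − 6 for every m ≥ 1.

Base case: b(1) = -4, and 2^1 − 6 = 2 − 6 = -4.
Assume b(k) = 2^k − 6 for some k ≥ 1.
Then b(k+1) = 2b(k) + 6 = 2·(2^k − 6) + 6 = 2^{k+1} − 12 + 6 = 2^{k+1} − 6.
Hence b(m) = 2^m − 6 for every m ≥ 1, by induction.

b(m) = 2^m − 6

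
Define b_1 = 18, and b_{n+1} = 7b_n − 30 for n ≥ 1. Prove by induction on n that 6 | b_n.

Base case: b_1 = 18 = 6·3, so 6 | b_1.
Assume 6 | b_j, so b_j = 6t for some integer t.
Then b_{j+1} = 7b_j − 30 = 7·(6t) − 30 = 6(7t − 5), so 6 | b_{j+1}.
Hence 6 | b_n for every n ≥ 1, by induction.

6 | b_n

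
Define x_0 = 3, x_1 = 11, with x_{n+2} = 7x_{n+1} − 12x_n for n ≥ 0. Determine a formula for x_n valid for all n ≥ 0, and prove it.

Claim: x_n = 2·4^n + 3^n.

Base cases: x_0 = 3 and 2·4^0 + 3^0 = 3; x_1 = 11 and 2·4^1 + 3^1 = 11.
Assume x_j = 2·4^j + 3^j for all 0 ≤ j ≤ k, where k ≥ 1.
Then x_{k+1} = 7x_k − 12x_{k−1} = 7·(2·4^k + 3^k) − 12·(2·4^{k−1} + 3^{k−1}) = 2·(7·4 − 12)4^{k−1} + (7·3 − 12)3^{k−1} = 32·4^{k−1} + 9·3^{k−1} = 2·4^{k+1} + 3^{k+1}.
So the formula holds for k+1, and by strong induction x_n = 2·4^n + 3^n for all n ≥ 0.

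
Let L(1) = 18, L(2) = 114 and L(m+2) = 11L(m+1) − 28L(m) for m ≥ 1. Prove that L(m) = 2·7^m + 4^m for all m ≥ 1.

Base cases: L(1) = 18 and 2·7^1 + 4^1 = 18; L(2) = 114 and 2·7^2 + 4^2 = 114.
Assume L(i) = 2·7^i + 4^i for all 1 ≤ i ≤ j, where j ≥ 2.
Then L(j+1) = 11L(j) − 28L(j−1) = 11·(2·7^j + 4^j) − 28·(2·7^{j−1} + 4^{j−1}) = 2·(11·7 − 28)7^{j−1} + (11·4 − 28)4^{j−1} = 98·7^{j−1} + 16·4^{j−1} = 2·7^{j+1} + 4^{j+1}.
So the formula holds for j+1, and by strong induction L(m) = 2·7^m + 4^m for all m ≥ 1.

L(m) = 2·7^m + 4^m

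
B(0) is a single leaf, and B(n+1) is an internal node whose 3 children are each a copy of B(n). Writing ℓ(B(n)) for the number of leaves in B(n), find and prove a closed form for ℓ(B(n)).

Claim: ℓ(B(n)) = 3^n.

Base case: ℓ(B(0)) = 1, and 3^0 = 1.
Assume ℓ(B(j)) = 3^j.
Then ℓ(B(j+1)) = 3·ℓ(B(j)) = 3·3^j = 3^{j+1}.
By induction, ℓ(B(n)) = 3^n for all n ≥ 0.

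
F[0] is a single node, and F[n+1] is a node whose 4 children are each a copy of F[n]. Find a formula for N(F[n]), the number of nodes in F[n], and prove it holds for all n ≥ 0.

Claim: N(F[n]) = (4^{n+1} − 1)/3.

Base case: N(F[0]) = 1, and (4^{0+1} − 1)/3 = 1.
Assume N(F[m]) = (4^{m+1} − 1)/3.
Then N(F[m+1]) = 1 + 4N(F[m]) = 1 + 4·(4^{m+1} − 1)/3 = 1 + (4^{m+2} − 4)/3 = (3 + 4^{m+2} − 4)/3 = (4^{m+2} − 1)/3.
So the formula holds for m+1, and by induction N(F[n]) = (4^{n+1} − 1)/3 for all n ≥ 0.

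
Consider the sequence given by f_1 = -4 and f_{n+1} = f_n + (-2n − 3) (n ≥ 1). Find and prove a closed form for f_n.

Claim: f_n = -n^2 − 2n − 1.

Base case: f_1 = -4, and -1^2 − 2·1 − 1 = -4.
Assume f_j = -j^2 − 2j − 1.
Then f_{j+1} = f_j + (-2j − 3) = (-j^2 − 2j − 1) + (-2j − 3) = -j^2 − 4j − 4,
and -(j+1)^2 − 2·(j+1) − 1 = -j^2 − 4j − 4.
This completes the inductive step, so f_n = -n^2 − 2n − 1 for all n ≥ 1.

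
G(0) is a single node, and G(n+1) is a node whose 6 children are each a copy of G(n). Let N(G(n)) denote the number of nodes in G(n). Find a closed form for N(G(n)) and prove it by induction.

Claim: N(G(n)) = (6^{n+1} − 1)/5.

Base case: N(G(0)) = 1, and (6^{0+1} − 1)/5 = 1.
Assume N(G(k)) = (6^{k+1} − 1)/5.
Then N(G(k+1)) = 1 + 6N(G(k)) = 1 + 6·(6^{k+1} − 1)/5 = 1 + (6^{k+2} − 6)/5 = (5 + 6^{k+2} − 6)/5 = (6^{k+2} − 1)/5.
This completes the inductive step, so N(G(n)) = (6^{n+1} − 1)/5 for all n ≥ 0.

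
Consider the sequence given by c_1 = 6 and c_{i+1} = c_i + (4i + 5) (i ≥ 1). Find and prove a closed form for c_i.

Claim: c_i = 2i^2 + 3i + 1.

Base case: c_1 = 6, and 2·1^2 + 3·1 + 1 = 6.
Assume c_k = 2k^2 + 3k + 1.
Then c_{k+1} = c_k + (4k + 5) = (2k^2 + 3k + 1) + (4k + 5) = 2k^2 + 7k + 6,
and 2·(k+1)^2 + 3·(k+1) + 1 = 2k^2 + 7k + 6.
This completes the inductive step, so c_i = 2i^2 + 3i + 1 for all i ≥ 1.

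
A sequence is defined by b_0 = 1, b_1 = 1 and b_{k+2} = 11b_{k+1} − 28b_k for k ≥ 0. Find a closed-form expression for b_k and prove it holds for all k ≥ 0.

Claim: b_k = -7^k + 2·4^k.

Base cases: b_0 = 1 and -7^0 + 2·4^0 = 1; b_1 = 1 and -7^1 + 2·4^1 = 1.
Assume b_j = -7^j + 2·4^j for all 0 ≤ j ≤ m, where m ≥ 1.
Then b_{m+1} = 11b_m − 28b_{m−1} = 11·(-7^m + 2·4^m) − 28·(-7^{m−1} + 2·4^{m−1}) = -(11·7 − 28)7^{m−1} + 2·(11·4 − 28)4^{m−1} = -49·7^{m−1} + 32·4^{m−1} = -7^{m+1} + 2·4^{m+1}.
So the formula holds for m+1, and by strong induction b_k = -7^k + 2·4^k for all k ≥ 0.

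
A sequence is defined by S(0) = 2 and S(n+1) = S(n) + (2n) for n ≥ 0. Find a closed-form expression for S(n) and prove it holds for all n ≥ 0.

Claim: S(n) = n^2 − n + 2.

Base case: S(0) = 2, and 0^2 − 0 + 2 = 2.
Assume S(r) = r^2 − r + 2.
Then S(r+1) = S(r) + (2r) = (r^2 − r + 2) + (2r) = r^2 + r + 2,
and (r+1)^2 − (r+1) + 2 = r^2 + r + 2.
Hence S(n) = n^2 − n + 2 for every n ≥ 0, by induction.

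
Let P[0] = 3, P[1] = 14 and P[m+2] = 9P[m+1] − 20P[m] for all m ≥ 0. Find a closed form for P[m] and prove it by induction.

Claim: P[m] = 4^m + 2·5^m.

Base cases: P[0] = 3 and 4^0 + 2·5^0 = 3; P[1] = 14 and 4^1 + 2·5^1 = 14.
Assume P[i] = 4^i + 2·5^i for all 0 ≤ i ≤ j, where j ≥ 1.
Then P[j+1] = 9P[j] − 20P[j−1] = 9·(4^j + 2·5^j) − 20·(4^{j−1} + 2·5^{j−1}) = (9·4 − 20)4^{j−1} + 2·(9·5 − 20)5^{j−1} = 16·4^{j−1} + 50·5^{j−1} = 4^{j+1} + 2·5^{j+1}.
Hence P[m] = 4^m + 2·5^m for every m ≥ 0, by strong induction.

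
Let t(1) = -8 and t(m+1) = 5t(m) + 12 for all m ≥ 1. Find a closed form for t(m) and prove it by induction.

Claim: t(m) = -5^m − 3.

Base case: t(1) = -8, and -5^1 − 3 = -5 − 3 = -8.
Assume t(r) = -5^r − 3 for some r ≥ 1.
Then t(r+1) = 5t(r) + 12 = 5·(-5^r − 3) + 12 = -5^{r+1} − 15 + 12 = -5^{r+1} − 3.
By induction, t(m) = -5^m − 3 for all m ≥ 1.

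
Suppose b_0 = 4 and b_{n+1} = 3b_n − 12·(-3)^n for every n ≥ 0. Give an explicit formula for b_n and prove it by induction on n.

Claim: b_n = 2·3^n + 2·(-3)^n.

Base case: b_0 = 4, and 2·3^0 + 2·(-3)^0 = 2 + 2 = 4.
Assume b_k = 2·3^k + 2·(-3)^k for some k ≥ 0.
Then b_{k+1} = 3b_k − 12·(-3)^k = 3·(2·3^k + 2·(-3)^k) − 12·(-3)^k = 2·3^{k+1} + 6·(-3)^k − 12·(-3)^k = 2·3^{k+1} − 6·(-3)^k = 2·3^{k+1} + 2·(-3)^{k+1}.
So the formula holds for k+1, and by induction b_n = 2·3^n + 2·(-3)^n for all n ≥ 0.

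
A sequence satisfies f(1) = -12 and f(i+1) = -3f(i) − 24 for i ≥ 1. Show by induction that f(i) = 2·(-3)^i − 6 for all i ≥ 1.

Base case: f(1) = -12, and 2·(-3)^1 − 6 = -6 − 6 = -12.
Assume f(j) = 2·(-3)^j − 6 for some j ≥ 1.
Then f(j+1) = -3f(j) − 24 = -3·(2·(-3)^j − 6) − 24 = -6·(-3)^j + 18 − 24 = 2·(-3)^{j+1} − 6.
So the formula holds for j+1, and by induction f(i) = 2·(-3)^i − 6 for all i ≥ 1.

f(i) = 2·(-3)^i − 6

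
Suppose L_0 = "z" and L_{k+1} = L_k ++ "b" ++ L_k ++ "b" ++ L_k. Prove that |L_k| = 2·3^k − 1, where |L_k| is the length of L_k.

Base case: |L_0| = 1, and 2·3^0 − 1 = 1.
Assume |L_r| = 2·3^r − 1.
Then |L_{r+1}| = 3|L_r| + 2 = 3(2·3^r − 1) + 2 = 2·3^{r+1} − 3 + 2 = 2·3^{r+1} − 1.
Hence |L_k| = 2·3^k − 1 for every k ≥ 0, by induction.

|L_k| = 2·3^k − 1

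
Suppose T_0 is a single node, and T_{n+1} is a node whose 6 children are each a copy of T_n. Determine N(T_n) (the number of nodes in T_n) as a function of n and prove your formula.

Claim: N(T_n) = (6^{n+1} − 1)/5.

Base case: N(T_0) = 1, and (6^{0+1} − 1)/5 = 1.
Assume N(T_r) = (6^{r+1} − 1)/5.
Then N(T_{r+1}) = 1 + 6N(T_r) = 1 + 6·(6^{r+1} − 1)/5 = 1 + (6^{r+2} − 6)/5 = (5 + 6^{r+2} − 6)/5 = (6^{r+2} − 1)/5.
So the formula holds for r+1, and by induction N(T_n) = (6^{n+1} − 1)/5 for all n ≥ 0.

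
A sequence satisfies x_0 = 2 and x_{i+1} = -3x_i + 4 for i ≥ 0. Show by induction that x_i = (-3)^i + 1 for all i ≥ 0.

Base case: x_0 = 2, and (-3)^0 + 1 = 1 + 1 = 2.
Assume x_r = (-3)^r + 1 for some r ≥ 0.
Then x_{r+1} = -3x_r + 4 = -3·((-3)^r + 1) + 4 = -3·(-3)^r − 3 + 4 = (-3)^{r+1} + 1.
Hence x_i = (-3)^i + 1 for every i ≥ 0, by induction.

x_i = (-3)^i + 1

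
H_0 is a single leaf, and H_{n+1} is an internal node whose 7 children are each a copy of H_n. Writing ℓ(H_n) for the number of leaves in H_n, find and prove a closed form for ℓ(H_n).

Claim: ℓ(H_n) = 7^n.

Base case: ℓ(H_0) = 1, and 7^0 = 1.
Assume ℓ(H_r) = 7^r.
Then ℓ(H_{r+1}) = 7·ℓ(H_r) = 7·7^r = 7^{r+1}.
So the formula holds for r+1, and by induction ℓ(H_n) = 7^n for all n ≥ 0.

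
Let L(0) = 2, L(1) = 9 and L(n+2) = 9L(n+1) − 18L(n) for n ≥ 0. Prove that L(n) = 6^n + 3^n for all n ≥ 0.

Base cases: L(0) = 2 and 6^0 + 3^0 = 2; L(1) = 9 and 6^1 + 3^1 = 9.
Assume L(i) = 6^i + 3^i for all 0 ≤ i ≤ j, where j ≥ 1.
Then L(j+1) = 9L(j) − 18L(j−1) = 9·(6^j + 3^j) − 18·(6^{j−1} + 3^{j−1}) = (9·6 − 18)6^{j−1} + (9·3 − 18)3^{j−1} = 36·6^{j−1} + 9·3^{j−1} = 6^{j+1} + 3^{j+1}.
Hence L(n) = 6^n + 3^n for every n ≥ 0, by strong induction.

L(n) = 6^n + 3^n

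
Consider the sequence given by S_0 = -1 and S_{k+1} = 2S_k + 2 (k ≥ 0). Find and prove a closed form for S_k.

Claim: S_k = 2^k − 2.

Base case: S_0 = -1, and 2^0 − 2 = 1 − 2 = -1.
Assume S_m = 2^m − 2 for some m ≥ 0.
Then S_{m+1} = 2S_m + 2 = 2·(2^m − 2) + 2 = 2^{m+1} − 4 + 2 = 2^{m+1} − 2.
Hence S_k = 2^k − 2 for every k ≥ 0, by induction.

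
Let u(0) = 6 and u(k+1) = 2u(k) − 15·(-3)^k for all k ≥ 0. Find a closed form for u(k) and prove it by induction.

Claim: u(k) = 3·2^k + 3·(-3)^k.

Base case: u(0) = 6, and 3·2^0 + 3·(-3)^0 = 3 + 3 = 6.
Assume u(m) = 3·2^m + 3·(-3)^m for some m ≥ 0.
Then u(m+1) = 2u(m) − 15·(-3)^m = 2·(3·2^m + 3·(-3)^m) − 15·(-3)^m = 3·2^{m+1} + 6·(-3)^m − 15·(-3)^m = 3·2^{m+1} − 9·(-3)^m = 3·2^{m+1} + 3·(-3)^{m+1}.
This completes the inductive step, so u(k) = 3·2^k + 3·(-3)^k for all k ≥ 0.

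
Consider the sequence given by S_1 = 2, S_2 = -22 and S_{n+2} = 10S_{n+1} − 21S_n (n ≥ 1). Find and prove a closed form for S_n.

Claim: S_n = 3·3^n − 7^n.

Base cases: S_1 = 2 and 3·3^1 − 7^1 = 2; S_2 = -22 and 3·3^2 − 7^2 = -22.
Assume S_i = 3·3^i − 7^i for all 1 ≤ i ≤ j, where j ≥ 2.
Then S_{j+1} = 10S_j − 21S_{j−1} = 10·(3·3^j − 7^j) − 21·(3·3^{j−1} − 7^{j−1}) = 3·(10·3 − 21)3^{j−1} − (10·7 − 21)7^{j−1} = 27·3^{j−1} − 49·7^{j−1} = 3·3^{j+1} − 7^{j+1}.
By strong induction, S_n = 3·3^n − 7^n for all n ≥ 1.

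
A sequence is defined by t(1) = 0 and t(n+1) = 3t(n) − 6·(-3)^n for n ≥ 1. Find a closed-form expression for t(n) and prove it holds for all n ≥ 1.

Claim: t(n) = 3^n + (-3)^n.

Base case: t(1) = 0, and 3^1 + (-3)^1 = 3 − 3 = 0.
Assume t(r) = 3^r + (-3)^r for some r ≥ 1.
Then t(r+1) = 3t(r) − 6·(-3)^r = 3·(3^r + (-3)^r) − 6·(-3)^r = 3^{r+1} + 3·(-3)^r − 6·(-3)^r = 3^{r+1} − 3·(-3)^r = 3^{r+1} + (-3)^{r+1}.
This completes the inductive step, so t(n) = 3^n + (-3)^n for all n ≥ 1.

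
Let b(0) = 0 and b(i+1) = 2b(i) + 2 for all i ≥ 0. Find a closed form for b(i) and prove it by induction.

Claim: b(i) = 2^{i+1} − 2.

Base case: b(0) = 0, and 2^{0+1} − 2 = 2 − 2 = 0.
Assume b(r) = 2^{r+1} − 2 for some r ≥ 0.
Then b(r+1) = 2b(r) + 2 = 2·(2^{r+1} − 2) + 2 = 2^{r+2} − 4 + 2 = 2^{r+2} − 2.
So the formula holds for r+1, and by induction b(i) = 2^{i+1} − 2 for all i ≥ 0.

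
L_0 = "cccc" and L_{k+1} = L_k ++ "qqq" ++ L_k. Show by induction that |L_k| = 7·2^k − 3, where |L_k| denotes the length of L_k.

Base case: |L_0| = 4, and 7·2^0 − 3 = 4.
Assume |L_m| = 7·2^m − 3.
Then |L_{m+1}| = |L_m| + 3 + |L_m| = 2|L_m| + 3 = 2(7·2^m − 3) + 3 = 7·2^{m+1} − 6 + 3 = 7·2^{m+1} − 3.
So the formula holds for m+1, and by induction |L_k| = 7·2^k − 3 for all k ≥ 0.

|L_k| = 7·2^k − 3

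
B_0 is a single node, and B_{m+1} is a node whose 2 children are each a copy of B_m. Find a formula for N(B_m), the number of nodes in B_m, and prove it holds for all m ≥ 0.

Claim: N(B_m) = 2^{m+1} − 1.

Base case: N(B_0) = 1, and 2^{0+1} − 1 = 1.
Assume N(B_k) = 2^{k+1} − 1.
Then N(B_{k+1}) = 1 + 2N(B_k) = 1 + 2(2^{k+1} − 1) = 2^{k+2} − 2 + 1 = 2^{k+2} − 1.
This completes the inductive step, so N(B_m) = 2^{m+1} − 1 for all m ≥ 0.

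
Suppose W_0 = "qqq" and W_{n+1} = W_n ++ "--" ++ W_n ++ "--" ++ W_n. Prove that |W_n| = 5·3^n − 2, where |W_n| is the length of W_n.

Base case: |W_0| = 3, and 5·3^0 − 2 = 3.
Assume |W_m| = 5·3^m − 2.
Then |W_{m+1}| = 3|W_m| + 4 = 3(5·3^m − 2) + 4 = 5·3^{m+1} − 6 + 4 = 5·3^{m+1} − 2.
This completes the inductive step, so |W_n| = 5·3^n − 2 for all n ≥ 0.

|W_n| = 5·3^n − 2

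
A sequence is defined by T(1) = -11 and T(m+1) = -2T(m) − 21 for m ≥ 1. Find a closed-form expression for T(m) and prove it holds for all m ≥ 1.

Claim: T(m) = 2·(-2)^m − 7.

Base case: T(1) = -11, and 2·(-2)^1 − 7 = -4 − 7 = -11.
Assume T(r) = 2·(-2)^r − 7 for some r ≥ 1.
Then T(r+1) = -2T(r) − 21 = -2·(2·(-2)^r − 7) − 21 = -4·(-2)^r + 14 − 21 = 2·(-2)^{r+1} − 7.
So the formula holds for r+1, and by induction T(m) = 2·(-2)^m − 7 for all m ≥ 1.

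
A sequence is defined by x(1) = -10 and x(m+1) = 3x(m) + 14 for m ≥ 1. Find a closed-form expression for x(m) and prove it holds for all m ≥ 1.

Claim: x(m) = -3^m − 7.

Base case: x(1) = -10, and -3^1 − 7 = -3 − 7 = -10.
Assume x(j) = -3^j − 7 for some j ≥ 1.
Then x(j+1) = 3x(j) + 14 = 3·(-3^j − 7) + 14 = -3^{j+1} − 21 + 14 = -3^{j+1} − 7.
Hence x(m) = -3^m − 7 for every m ≥ 1, by induction.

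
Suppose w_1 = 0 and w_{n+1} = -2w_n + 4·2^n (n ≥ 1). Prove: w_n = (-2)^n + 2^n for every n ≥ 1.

Base case: w_1 = 0, and (-2)^1 + 2^1 = -2 + 2 = 0.
Assume w_k = (-2)^k + 2^k for some k ≥ 1.
Then w_{k+1} = -2w_k + 4·2^k = -2·((-2)^k + 2^k) + 4·2^k = (-2)^{k+1} − 2·2^k + 4·2^k = (-2)^{k+1} + 2·2^k = (-2)^{k+1} + 2^{k+1}.
This completes the inductive step, so w_n = (-2)^n + 2^n for all n ≥ 1.

w_n = (-2)^n + 2^n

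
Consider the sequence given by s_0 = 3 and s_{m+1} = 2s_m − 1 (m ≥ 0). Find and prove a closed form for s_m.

Claim: s_m = 2^{m+1} + 1.

Base case: s_0 = 3, and 2^{0+1} + 1 = 2 + 1 = 3.
Assume s_r = 2^{r+1} + 1 for some r ≥ 0.
Then s_{r+1} = 2s_r − 1 = 2·(2^{r+1} + 1) − 1 = 2^{r+2} + 2 − 1 = 2^{r+2} + 1.
Hence s_m = 2^{m+1} + 1 for every m ≥ 0, by induction.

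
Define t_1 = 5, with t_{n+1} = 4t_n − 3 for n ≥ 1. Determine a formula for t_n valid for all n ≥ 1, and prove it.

Claim: t_n = 4^n + 1.

Base case: t_1 = 5, and 4^1 + 1 = 4 + 1 = 5.
Assume t_r = 4^r + 1 for some r ≥ 1.
Then t_{r+1} = 4t_r − 3 = 4·(4^r + 1) − 3 = 4^{r+1} + 4 − 3 = 4^{r+1} + 1.
This completes the inductive step, so t_n = 4^n + 1 for all n ≥ 1.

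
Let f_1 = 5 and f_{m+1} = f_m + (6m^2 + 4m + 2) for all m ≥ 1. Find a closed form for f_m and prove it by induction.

Claim: f_m = 2m^3 − m^2 + m + 3.

Base case: f_1 = 5, and 2·1^3 − 1^2 + 1 + 3 = 5.
Assume f_r = 2r^3 − r^2 + r + 3.
Then f_{r+1} = f_r + (6r^2 + 4r + 2) = (2r^3 − r^2 + r + 3) + (6r^2 + 4r + 2) = 2r^3 + 5r^2 + 5r + 5,
and 2·(r+1)^3 − (r+1)^2 + (r+1) + 3 = 2r^3 + 5r^2 + 5r + 5.
By induction, f_m = 2m^3 − m^2 + m + 3 for all m ≥ 1.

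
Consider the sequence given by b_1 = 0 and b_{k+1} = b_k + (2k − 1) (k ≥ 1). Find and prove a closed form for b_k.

Claim: b_k = k^2 − 2k + 1.

Base case: b_1 = 0, and 1^2 − 2·1 + 1 = 0.
Assume b_m = m^2 − 2m + 1.
Then b_{m+1} = b_m + (2m − 1) = (m^2 − 2m + 1) + (2m − 1) = m^2,
and (m+1)^2 − 2·(m+1) + 1 = m^2.
This completes the inductive step, so b_k = k^2 − 2k + 1 for all k ≥ 1.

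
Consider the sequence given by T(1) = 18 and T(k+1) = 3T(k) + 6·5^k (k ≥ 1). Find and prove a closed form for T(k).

Claim: T(k) = 3^k + 3·5^k.

Base case: T(1) = 18, and 3^1 + 3·5^1 = 3 + 15 = 18.
Assume T(r) = 3^r + 3·5^r for some r ≥ 1.
Then T(r+1) = 3T(r) + 6·5^r = 3·(3^r + 3·5^r) + 6·5^r = 3^{r+1} + 9·5^r + 6·5^r = 3^{r+1} + 15·5^r = 3^{r+1} + 3·5^{r+1}.
Hence T(k) = 3^k + 3·5^k for every k ≥ 1, by induction.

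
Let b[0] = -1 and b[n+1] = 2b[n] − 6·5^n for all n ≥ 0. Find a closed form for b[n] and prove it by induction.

Claim: b[n] = 2^n − 2·5^n.

Base case: b[0] = -1, and 2^0 − 2·5^0 = 1 − 2 = -1.
Assume b[j] = 2^j − 2·5^j for some j ≥ 0.
Then b[j+1] = 2b[j] − 6·5^j = 2·(2^j − 2·5^j) − 6·5^j = 2^{j+1} − 4·5^j − 6·5^j = 2^{j+1} − 10·5^j = 2^{j+1} − 2·5^{j+1}.
By induction, b[n] = 2^n − 2·5^n for all n ≥ 0.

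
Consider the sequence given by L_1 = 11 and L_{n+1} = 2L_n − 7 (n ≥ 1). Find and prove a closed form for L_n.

Claim: L_n = 2^{n+1} + 7.

Base case: L_1 = 11, and 2^{1+1} + 7 = 4 + 7 = 11.
Assume L_k = 2^{k+1} + 7 for some k ≥ 1.
Then L_{k+1} = 2L_k − 7 = 2·(2^{k+1} + 7) − 7 = 2^{k+2} + 14 − 7 = 2^{k+2} + 7.
This completes the inductive step, so L_n = 2^{n+1} + 7 for all n ≥ 1.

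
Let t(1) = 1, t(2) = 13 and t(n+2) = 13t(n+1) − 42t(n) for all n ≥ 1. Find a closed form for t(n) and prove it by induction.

Claim: t(n) = -6^n + 7^n.

Base cases: t(1) = 1 and -6^1 + 7^1 = 1; t(2) = 13 and -6^2 + 7^2 = 13.
Assume t(j) = -6^j + 7^j for all 1 ≤ j ≤ m, where m ≥ 2.
Then t(m+1) = 13t(m) − 42t(m−1) = 13·(-6^m + 7^m) − 42·(-6^{m−1} + 7^{m−1}) = -(13·6 − 42)6^{m−1} + (13·7 − 42)7^{m−1} = -36·6^{m−1} + 49·7^{m−1} = -6^{m+1} + 7^{m+1}.
This completes the inductive step, so t(n) = -6^n + 7^n for all n ≥ 1.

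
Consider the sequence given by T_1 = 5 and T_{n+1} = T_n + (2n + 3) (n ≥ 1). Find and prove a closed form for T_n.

Claim: T_n = n^2 + 2n + 2.

Base case: T_1 = 5, and 1^2 + 2·1 + 2 = 5.
Assume T_k = k^2 + 2k + 2.
Then T_{k+1} = T_k + (2k + 3) = (k^2 + 2k + 2) + (2k + 3) = k^2 + 4k + 5,
and (k+1)^2 + 2·(k+1) + 2 = k^2 + 4k + 5.
Hence T_n = n^2 + 2n + 2 for every n ≥ 1, by induction.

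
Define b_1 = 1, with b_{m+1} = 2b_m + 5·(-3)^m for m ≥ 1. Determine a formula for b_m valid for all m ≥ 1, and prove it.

Claim: b_m = -2^m − (-3)^m.

Base case: b_1 = 1, and -2^1 − (-3)^1 = -2 + 3 = 1.
Assume b_j = -2^j − (-3)^j for some j ≥ 1.
Then b_{j+1} = 2b_j + 5·(-3)^j = 2·(-2^j − (-3)^j) + 5·(-3)^j = -2^{j+1} − 2·(-3)^j + 5·(-3)^j = -2^{j+1} + 3·(-3)^j = -2^{j+1} − (-3)^{j+1}.
This completes the inductive step, so b_m = -2^m − (-3)^m for all m ≥ 1.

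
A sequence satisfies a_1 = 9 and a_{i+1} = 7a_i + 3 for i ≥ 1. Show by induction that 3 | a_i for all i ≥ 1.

Base case: a_1 = 9 = 3·3, so 3 | a_1.
Assume 3 | a_j, so a_j = 3t for some integer t.
Then a_{j+1} = 7a_j + 3 = 7·(3t) + 3 = 3(7t + 1), so 3 | a_{j+1}.
This completes the inductive step, so 3 | a_i for all i ≥ 1.

3 | a_i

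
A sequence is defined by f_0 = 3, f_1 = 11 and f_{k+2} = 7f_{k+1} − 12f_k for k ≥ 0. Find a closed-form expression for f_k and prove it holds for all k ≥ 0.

Claim: f_k = 2·4^k + 3^k.

Base cases: f_0 = 3 and 2·4^0 + 3^0 = 3; f_1 = 11 and 2·4^1 + 3^1 = 11.
Assume f_j = 2·4^j + 3^j for all 0 ≤ j ≤ r, where r ≥ 1.
Then f_{r+1} = 7f_r − 12f_{r−1} = 7·(2·4^r + 3^r) − 12·(2·4^{r−1} + 3^{r−1}) = 2·(7·4 − 12)4^{r−1} + (7·3 − 12)3^{r−1} = 32·4^{r−1} + 9·3^{r−1} = 2·4^{r+1} + 3^{r+1}.
This completes the inductive step, so f_k = 2·4^k + 3^k for all k ≥ 0.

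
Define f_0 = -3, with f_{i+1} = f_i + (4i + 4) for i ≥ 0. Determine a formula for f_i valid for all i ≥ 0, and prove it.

Claim: f_i = 2i^2 + 2i − 3.

Base case: f_0 = -3, and 2·0^2 + 2·0 − 3 = -3.
Assume f_r = 2r^2 + 2r − 3.
Then f_{r+1} = f_r + (4r + 4) = (2r^2 + 2r − 3) + (4r + 4) = 2r^2 + 6r + 1,
and 2·(r+1)^2 + 2·(r+1) − 3 = 2r^2 + 6r + 1.
Hence f_i = 2i^2 + 2i − 3 for every i ≥ 0, by induction.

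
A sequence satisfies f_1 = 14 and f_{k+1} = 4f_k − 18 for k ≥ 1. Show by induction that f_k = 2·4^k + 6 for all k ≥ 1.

Base case: f_1 = 14, and 2·4^1 + 6 = 8 + 6 = 14.
Assume f_r = 2·4^r + 6 for some r ≥ 1.
Then f_{r+1} = 4f_r − 18 = 4·(2·4^r + 6) − 18 = 8·4^r + 24 − 18 = 2·4^{r+1} + 6.
Hence f_k = 2·4^k + 6 for every k ≥ 1, by induction.

f_k = 2·4^k + 6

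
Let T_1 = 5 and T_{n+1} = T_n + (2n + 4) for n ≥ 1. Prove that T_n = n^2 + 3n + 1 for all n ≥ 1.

Base case: T_1 = 5, and 1^2 + 3·1 + 1 = 5.
Assume T_k = k^2 + 3k + 1.
Then T_{k+1} = T_k + (2k + 4) = (k^2 + 3k + 1) + (2k + 4) = k^2 + 5k + 5,
and (k+1)^2 + 3·(k+1) + 1 = k^2 + 5k + 5.
This completes the inductive step, so T_n = n^2 + 3n + 1 for all n ≥ 1.

T_n = n^2 + 3n + 1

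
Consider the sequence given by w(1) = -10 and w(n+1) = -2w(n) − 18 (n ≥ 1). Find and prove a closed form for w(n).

Claim: w(n) = 2·(-2)^n − 6.

Base case: w(1) = -10, and 2·(-2)^1 − 6 = -4 − 6 = -10.
Assume w(m) = 2·(-2)^m − 6 for some m ≥ 1.
Then w(m+1) = -2w(m) − 18 = -2·(2·(-2)^m − 6) − 18 = -4·(-2)^m + 12 − 18 = 2·(-2)^{m+1} − 6.
So the formula holds for m+1, and by induction w(n) = 2·(-2)^n − 6 for all n ≥ 1.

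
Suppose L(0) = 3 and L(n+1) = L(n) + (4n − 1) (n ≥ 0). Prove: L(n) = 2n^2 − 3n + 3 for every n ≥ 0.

Base case: L(0) = 3, and 2·0^2 − 3·0 + 3 = 3.
Assume L(m) = 2m^2 − 3m + 3.
Then L(m+1) = L(m) + (4m − 1) = (2m^2 − 3m + 3) + (4m − 1) = 2m^2 + m + 2,
and 2·(m+1)^2 − 3·(m+1) + 3 = 2m^2 + m + 2.
This completes the inductive step, so L(n) = 2n^2 − 3n + 3 for all n ≥ 0.

L(n) = 2n^2 − 3n + 3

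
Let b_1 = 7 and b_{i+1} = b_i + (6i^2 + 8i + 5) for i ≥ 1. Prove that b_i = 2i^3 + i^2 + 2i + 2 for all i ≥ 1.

Base case: b_1 = 7, and 2·1^3 + 1^2 + 2·1 + 2 = 7.
Assume b_j = 2j^3 + j^2 + 2j + 2.
Then b_{j+1} = b_j + (6j^2 + 8j + 5) = (2j^3 + j^2 + 2j + 2) + (6j^2 + 8j + 5) = 2j^3 + 7j^2 + 10j + 7,
and 2·(j+1)^3 + (j+1)^2 + 2·(j+1) + 2 = 2j^3 + 7j^2 + 10j + 7.
By induction, b_i = 2i^3 + i^2 + 2i + 2 for all i ≥ 1.

b_i = 2i^3 + i^2 + 2i + 2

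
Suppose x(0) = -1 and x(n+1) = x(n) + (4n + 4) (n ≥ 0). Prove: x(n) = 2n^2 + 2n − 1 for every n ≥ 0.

Base case: x(0) = -1, and 2·0^2 + 2·0 − 1 = -1.
Assume x(r) = 2r^2 + 2r − 1.
Then x(r+1) = x(r) + (4r + 4) = (2r^2 + 2r − 1) + (4r + 4) = 2r^2 + 6r + 3,
and 2·(r+1)^2 + 2·(r+1) − 1 = 2r^2 + 6r + 3.
This completes the inductive step, so x(n) = 2n^2 + 2n − 1 for all n ≥ 0.

x(n) = 2n^2 + 2n − 1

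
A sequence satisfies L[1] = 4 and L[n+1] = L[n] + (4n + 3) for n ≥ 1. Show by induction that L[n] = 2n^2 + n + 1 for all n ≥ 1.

Base case: L[1] = 4, and 2·1^2 + 1 + 1 = 4.
Assume L[m] = 2m^2 + m + 1.
Then L[m+1] = L[m] + (4m + 3) = (2m^2 + m + 1) + (4m + 3) = 2m^2 + 5m + 4,
and 2·(m+1)^2 + (m+1) + 1 = 2m^2 + 5m + 4.
By induction, L[n] = 2n^2 + n + 1 for all n ≥ 1.

L[n] = 2n^2 + n + 1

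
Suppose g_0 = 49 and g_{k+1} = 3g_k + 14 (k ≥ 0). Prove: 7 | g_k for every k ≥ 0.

Base case: g_0 = 49 = 7·7, so 7 | g_0.
Assume 7 | g_m, so g_m = 7t for some integer t.
Then g_{m+1} = 3g_m + 14 = 3·(7t) + 14 = 7(3t + 2), so 7 | g_{m+1}.
By induction, 7 | g_k for all k ≥ 0.

7 | g_k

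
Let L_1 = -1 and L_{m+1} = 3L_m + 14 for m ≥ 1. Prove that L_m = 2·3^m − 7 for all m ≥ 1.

Base case: L_1 = -1, and 2·3^1 − 7 = 6 − 7 = -1.
Assume L_r = 2·3^r − 7 for some r ≥ 1.
Then L_{r+1} = 3L_r + 14 = 3·(2·3^r − 7) + 14 = 6·3^r − 21 + 14 = 2·3^{r+1} − 7.
Hence L_m = 2·3^m − 7 for every m ≥ 1, by induction.

L_m = 2·3^m − 7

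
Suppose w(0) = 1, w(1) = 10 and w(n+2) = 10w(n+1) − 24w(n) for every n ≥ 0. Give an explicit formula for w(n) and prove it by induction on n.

Claim: w(n) = 3·6^n − 2·4^n.

Base cases: w(0) = 1 and 3·6^0 − 2·4^0 = 1; w(1) = 10 and 3·6^1 − 2·4^1 = 10.
Assume w(j) = 3·6^j − 2·4^j for all 0 ≤ j ≤ m, where m ≥ 1.
Then w(m+1) = 10w(m) − 24w(m−1) = 10·(3·6^m − 2·4^m) − 24·(3·6^{m−1} − 2·4^{m−1}) = 3·(10·6 − 24)6^{m−1} − 2·(10·4 − 24)4^{m−1} = 108·6^{m−1} − 32·4^{m−1} = 3·6^{m+1} − 2·4^{m+1}.
By strong induction, w(n) = 3·6^n − 2·4^n for all n ≥ 0.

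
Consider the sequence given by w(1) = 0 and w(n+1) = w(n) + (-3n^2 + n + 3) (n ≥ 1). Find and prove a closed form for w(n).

Claim: w(n) = -n^3 + 2n^2 + 2n − 3.

Base case: w(1) = 0, and -1^3 + 2·1^2 + 2·1 − 3 = 0.
Assume w(j) = -j^3 + 2j^2 + 2j − 3.
Then w(j+1) = w(j) + (-3j^2 + j + 3) = (-j^3 + 2j^2 + 2j − 3) + (-3j^2 + j + 3) = -j^3 − j^2 + 3j,
and -(j+1)^3 + 2·(j+1)^2 + 2·(j+1) − 3 = -j^3 − j^2 + 3j.
Hence w(n) = -n^3 + 2n^2 + 2n − 3 for every n ≥ 1, by induction.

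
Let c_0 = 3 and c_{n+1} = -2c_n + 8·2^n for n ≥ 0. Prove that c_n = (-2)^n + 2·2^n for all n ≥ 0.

Base case: c_0 = 3, and (-2)^0 + 2·2^0 = 1 + 2 = 3.
Assume c_m = (-2)^m + 2·2^m for some m ≥ 0.
Then c_{m+1} = -2c_m + 8·2^m = -2·((-2)^m + 2·2^m) + 8·2^m = (-2)^{m+1} − 4·2^m + 8·2^m = (-2)^{m+1} + 4·2^m = (-2)^{m+1} + 2·2^{m+1}.
So the formula holds for m+1, and by induction c_n = (-2)^n + 2·2^n for all n ≥ 0.

c_n = (-2)^n + 2·2^n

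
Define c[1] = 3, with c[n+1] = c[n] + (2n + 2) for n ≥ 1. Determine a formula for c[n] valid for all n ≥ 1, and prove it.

Claim: c[n] = n^2 + n + 1.

Base case: c[1] = 3, and 1^2 + 1 + 1 = 3.
Assume c[r] = r^2 + r + 1.
Then c[r+1] = c[r] + (2r + 2) = (r^2 + r + 1) + (2r + 2) = r^2 + 3r + 3,
and (r+1)^2 + (r+1) + 1 = r^2 + 3r + 3.
Hence c[n] = n^2 + n + 1 for every n ≥ 1, by induction.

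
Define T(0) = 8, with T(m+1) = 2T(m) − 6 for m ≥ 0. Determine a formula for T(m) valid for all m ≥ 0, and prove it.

Claim: T(m) = 2^{m+1} + 6.

Base case: T(0) = 8, and 2^{0+1} + 6 = 2 + 6 = 8.
Assume T(r) = 2^{r+1} + 6 for some r ≥ 0.
Then T(r+1) = 2T(r) − 6 = 2·(2^{r+1} + 6) − 6 = 2^{r+2} + 12 − 6 = 2^{r+2} + 6.
Hence T(m) = 2^{m+1} + 6 for every m ≥ 0, by induction.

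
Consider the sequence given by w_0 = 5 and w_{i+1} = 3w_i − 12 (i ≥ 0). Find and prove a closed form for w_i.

Claim: w_i = -3^i + 6.

Base case: w_0 = 5, and -3^0 + 6 = -1 + 6 = 5.
Assume w_m = -3^m + 6 for some m ≥ 0.
Then w_{m+1} = 3w_m − 12 = 3·(-3^m + 6) − 12 = -3^{m+1} + 18 − 12 = -3^{m+1} + 6.
So the formula holds for m+1, and by induction w_i = -3^i + 6 for all i ≥ 0.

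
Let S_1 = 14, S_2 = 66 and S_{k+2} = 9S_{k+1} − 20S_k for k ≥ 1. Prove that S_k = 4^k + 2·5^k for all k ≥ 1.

Base cases: S_1 = 14 and 4^1 + 2·5^1 = 14; S_2 = 66 and 4^2 + 2·5^2 = 66.
Assume S_j = 4^j + 2·5^j for all 1 ≤ j ≤ m, where m ≥ 2.
Then S_{m+1} = 9S_m − 20S_{m−1} = 9·(4^m + 2·5^m) − 20·(4^{m−1} + 2·5^{m−1}) = (9·4 − 20)4^{m−1} + 2·(9·5 − 20)5^{m−1} = 16·4^{m−1} + 50·5^{m−1} = 4^{m+1} + 2·5^{m+1}.
Hence S_k = 4^k + 2·5^k for every k ≥ 1, by strong induction.

S_k = 4^k + 2·5^k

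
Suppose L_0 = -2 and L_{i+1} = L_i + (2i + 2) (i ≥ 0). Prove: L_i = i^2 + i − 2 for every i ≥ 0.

Base case: L_0 = -2, and 0^2 + 0 − 2 = -2.
Assume L_m = m^2 + m − 2.
Then L_{m+1} = L_m + (2m + 2) = (m^2 + m − 2) + (2m + 2) = m^2 + 3m,
and (m+1)^2 + (m+1) − 2 = m^2 + 3m.
By induction, L_i = i^2 + i − 2 for all i ≥ 0.

L_i = i^2 + i − 2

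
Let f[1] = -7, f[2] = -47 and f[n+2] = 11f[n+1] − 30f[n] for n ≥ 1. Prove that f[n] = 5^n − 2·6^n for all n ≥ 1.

Base cases: f[1] = -7 and 5^1 − 2·6^1 = -7; f[2] = -47 and 5^2 − 2·6^2 = -47.
Assume f[j] = 5^j − 2·6^j for all 1 ≤ j ≤ r, where r ≥ 2.
Then f[r+1] = 11f[r] − 30f[r−1] = 11·(5^r − 2·6^r) − 30·(5^{r−1} − 2·6^{r−1}) = (11·5 − 30)5^{r−1} − 2·(11·6 − 30)6^{r−1} = 25·5^{r−1} − 72·6^{r−1} = 5^{r+1} − 2·6^{r+1}.
By strong induction, f[n] = 5^n − 2·6^n for all n ≥ 1.

f[n] = 5^n − 2·6^n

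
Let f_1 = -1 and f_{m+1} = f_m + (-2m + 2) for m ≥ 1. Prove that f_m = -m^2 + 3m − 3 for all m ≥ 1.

Base case: f_1 = -1, and -1^2 + 3·1 − 3 = -1.
Assume f_k = -k^2 + 3k − 3.
Then f_{k+1} = f_k + (-2k + 2) = (-k^2 + 3k − 3) + (-2k + 2) = -k^2 + k − 1,
and -(k+1)^2 + 3·(k+1) − 3 = -k^2 + k − 1.
By induction, f_m = -m^2 + 3m − 3 for all m ≥ 1.

f_m = -m^2 + 3m − 3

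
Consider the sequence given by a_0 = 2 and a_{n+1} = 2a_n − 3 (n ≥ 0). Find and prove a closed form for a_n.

Claim: a_n = -2^n + 3.

Base case: a_0 = 2, and -2^0 + 3 = -1 + 3 = 2.
Assume a_m = -2^m + 3 for some m ≥ 0.
Then a_{m+1} = 2a_m − 3 = 2·(-2^m + 3) − 3 = -2^{m+1} + 6 − 3 = -2^{m+1} + 3.
This completes the inductive step, so a_n = -2^n + 3 for all n ≥ 0.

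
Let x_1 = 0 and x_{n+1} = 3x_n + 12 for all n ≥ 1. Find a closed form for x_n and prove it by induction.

Claim: x_n = 2·3^n − 6.

Base case: x_1 = 0, and 2·3^1 − 6 = 6 − 6 = 0.
Assume x_k = 2·3^k − 6 for some k ≥ 1.
Then x_{k+1} = 3x_k + 12 = 3·(2·3^k − 6) + 12 = 6·3^k − 18 + 12 = 2·3^{k+1} − 6.
So the formula holds for k+1, and by induction x_n = 2·3^n − 6 for all n ≥ 1.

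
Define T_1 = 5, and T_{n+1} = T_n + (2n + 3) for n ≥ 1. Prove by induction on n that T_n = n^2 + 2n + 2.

Base case: T_1 = 5, and 1^2 + 2·1 + 2 = 5.
Assume T_k = k^2 + 2k + 2.
Then T_{k+1} = T_k + (2k + 3) = (k^2 + 2k + 2) + (2k + 3) = k^2 + 4k + 5,
and (k+1)^2 + 2·(k+1) + 2 = k^2 + 4k + 5.
This completes the inductive step, so T_n = n^2 + 2n + 2 for all n ≥ 1.

T_n = n^2 + 2n + 2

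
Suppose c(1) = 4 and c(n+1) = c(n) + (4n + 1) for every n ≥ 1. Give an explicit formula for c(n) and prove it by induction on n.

Claim: c(n) = 2n^2 − n + 3.

Base case: c(1) = 4, and 2·1^2 − 1 + 3 = 4.
Assume c(r) = 2r^2 − r + 3.
Then c(r+1) = c(r) + (4r + 1) = (2r^2 − r + 3) + (4r + 1) = 2r^2 + 3r + 4,
and 2·(r+1)^2 − (r+1) + 3 = 2r^2 + 3r + 4.
This completes the inductive step, so c(n) = 2n^2 − n + 3 for all n ≥ 1.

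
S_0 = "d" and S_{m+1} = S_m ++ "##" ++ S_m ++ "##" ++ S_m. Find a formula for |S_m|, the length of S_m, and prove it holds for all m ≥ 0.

Claim: |S_m| = 3^{m+1} − 2.

Base case: |S_0| = 1, and 3^{0+1} − 2 = 1.
Assume |S_k| = 3^{k+1} − 2.
Then |S_{k+1}| = 3|S_k| + 4 = 3(3^{k+1} − 2) + 4 = 3^{k+2} − 6 + 4 = 3^{k+2} − 2.
By induction, |S_m| = 3^{m+1} − 2 for all m ≥ 0.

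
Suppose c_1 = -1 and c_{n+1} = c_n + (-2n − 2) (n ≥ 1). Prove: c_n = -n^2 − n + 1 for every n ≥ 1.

Base case: c_1 = -1, and -1^2 − 1 + 1 = -1.
Assume c_k = -k^2 − k + 1.
Then c_{k+1} = c_k + (-2k − 2) = (-k^2 − k + 1) + (-2k − 2) = -k^2 − 3k − 1,
and -(k+1)^2 − (k+1) + 1 = -k^2 − 3k − 1.
Hence c_n = -n^2 − n + 1 for every n ≥ 1, by induction.

c_n = -n^2 − n + 1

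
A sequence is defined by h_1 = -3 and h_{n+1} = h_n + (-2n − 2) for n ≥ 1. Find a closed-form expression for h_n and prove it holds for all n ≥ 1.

Claim: h_n = -n^2 − n − 1.

Base case: h_1 = -3, and -1^2 − 1 − 1 = -3.
Assume h_k = -k^2 − k − 1.
Then h_{k+1} = h_k + (-2k − 2) = (-k^2 − k − 1) + (-2k − 2) = -k^2 − 3k − 3,
and -(k+1)^2 − (k+1) − 1 = -k^2 − 3k − 3.
Hence h_n = -n^2 − n − 1 for every n ≥ 1, by induction.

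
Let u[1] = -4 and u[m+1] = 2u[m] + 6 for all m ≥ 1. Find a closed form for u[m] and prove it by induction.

Claim: u[m] = 2^m − 6.

Base case: u[1] = -4, and 2^1 − 6 = 2 − 6 = -4.
Assume u[j] = 2^j − 6 for some j ≥ 1.
Then u[j+1] = 2u[j] + 6 = 2·(2^j − 6) + 6 = 2^{j+1} − 12 + 6 = 2^{j+1} − 6.
Hence u[m] = 2^m − 6 for every m ≥ 1, by induction.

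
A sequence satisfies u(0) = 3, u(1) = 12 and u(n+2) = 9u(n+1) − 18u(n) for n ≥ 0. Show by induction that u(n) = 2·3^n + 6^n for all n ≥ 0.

Base cases: u(0) = 3 and 2·3^0 + 6^0 = 3; u(1) = 12 and 2·3^1 + 6^1 = 12.
Assume u(j) = 2·3^j + 6^j for all 0 ≤ j ≤ k, where k ≥ 1.
Then u(k+1) = 9u(k) − 18u(k−1) = 9·(2·3^k + 6^k) − 18·(2·3^{k−1} + 6^{k−1}) = 2·(9·3 − 18)3^{k−1} + (9·6 − 18)6^{k−1} = 18·3^{k−1} + 36·6^{k−1} = 2·3^{k+1} + 6^{k+1}.
By strong induction, u(n) = 2·3^n + 6^n for all n ≥ 0.

u(n) = 2·3^n + 6^n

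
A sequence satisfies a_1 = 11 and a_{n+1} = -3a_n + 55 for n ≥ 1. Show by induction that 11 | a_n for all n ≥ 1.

Base case: a_1 = 11 = 11·1, so 11 | a_1.
Assume 11 | a_j, so a_j = 11t for some integer t.
Then a_{j+1} = -3a_j + 55 = -3·(11t) + 55 = 11(-3t + 5), so 11 | a_{j+1}.
This completes the inductive step, so 11 | a_n for all n ≥ 1.

11 | a_n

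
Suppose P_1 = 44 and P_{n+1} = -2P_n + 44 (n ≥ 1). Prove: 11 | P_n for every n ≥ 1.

Base case: P_1 = 44 = 11·4, so 11 | P_1.
Assume 11 | P_j, so P_j = 11t for some integer t.
Then P_{j+1} = -2P_j + 44 = -2·(11t) + 44 = 11(-2t + 4), so 11 | P_{j+1}.
Hence 11 | P_n for every n ≥ 1, by induction.

11 | P_n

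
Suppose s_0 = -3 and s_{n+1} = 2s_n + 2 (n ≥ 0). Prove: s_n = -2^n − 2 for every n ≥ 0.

Base case: s_0 = -3, and -2^0 − 2 = -1 − 2 = -3.
Assume s_j = -2^j − 2 for some j ≥ 0.
Then s_{j+1} = 2s_j + 2 = 2·(-2^j − 2) + 2 = -2^{j+1} − 4 + 2 = -2^{j+1} − 2.
This completes the inductive step, so s_n = -2^n − 2 for all n ≥ 0.

s_n = -2^n − 2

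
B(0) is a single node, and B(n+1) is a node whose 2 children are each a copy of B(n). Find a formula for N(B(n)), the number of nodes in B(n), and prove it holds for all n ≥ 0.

Claim: N(B(n)) = 2^{n+1} − 1.

Base case: N(B(0)) = 1, and 2^{0+1} − 1 = 1.
Assume N(B(r)) = 2^{r+1} − 1.
Then N(B(r+1)) = 1 + 2N(B(r)) = 1 + 2(2^{r+1} − 1) = 2^{r+2} − 2 + 1 = 2^{r+2} − 1.
This completes the inductive step, so N(B(n)) = 2^{n+1} − 1 for all n ≥ 0.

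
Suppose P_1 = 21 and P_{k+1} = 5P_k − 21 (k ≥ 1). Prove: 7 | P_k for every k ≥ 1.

Base case: P_1 = 21 = 7·3, so 7 | P_1.
Assume 7 | P_r, so P_r = 7t for some integer t.
Then P_{r+1} = 5P_r − 21 = 5·(7t) − 21 = 7(5t − 3), so 7 | P_{r+1}.
This completes the inductive step, so 7 | P_k for all k ≥ 1.

7 | P_k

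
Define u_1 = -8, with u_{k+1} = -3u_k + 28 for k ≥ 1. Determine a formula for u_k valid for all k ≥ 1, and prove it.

Claim: u_k = 5·(-3)^k + 7.

Base case: u_1 = -8, and 5·(-3)^1 + 7 = -15 + 7 = -8.
Assume u_j = 5·(-3)^j + 7 for some j ≥ 1.
Then u_{j+1} = -3u_j + 28 = -3·(5·(-3)^j + 7) + 28 = -15·(-3)^j − 21 + 28 = 5·(-3)^{j+1} + 7.
So the formula holds for j+1, and by induction u_k = 5·(-3)^k + 7 for all k ≥ 1.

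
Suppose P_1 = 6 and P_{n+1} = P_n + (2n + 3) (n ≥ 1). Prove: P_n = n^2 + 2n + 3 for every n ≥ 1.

Base case: P_1 = 6, and 1^2 + 2·1 + 3 = 6.
Assume P_j = j^2 + 2j + 3.
Then P_{j+1} = P_j + (2j + 3) = (j^2 + 2j + 3) + (2j + 3) = j^2 + 4j + 6,
and (j+1)^2 + 2·(j+1) + 3 = j^2 + 4j + 6.
Hence P_n = n^2 + 2n + 3 for every n ≥ 1, by induction.

P_n = n^2 + 2n + 3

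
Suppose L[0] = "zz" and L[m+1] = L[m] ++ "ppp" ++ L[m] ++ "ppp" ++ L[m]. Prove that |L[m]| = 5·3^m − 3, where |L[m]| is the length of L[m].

Base case: |L[0]| = 2, and 5·3^0 − 3 = 2.
Assume |L[j]| = 5·3^j − 3.
Then |L[j+1]| = 3|L[j]| + 6 = 3(5·3^j − 3) + 6 = 5·3^{j+1} − 9 + 6 = 5·3^{j+1} − 3.
So the formula holds for j+1, and by induction |L[m]| = 5·3^m − 3 for all m ≥ 0.

|L[m]| = 5·3^m − 3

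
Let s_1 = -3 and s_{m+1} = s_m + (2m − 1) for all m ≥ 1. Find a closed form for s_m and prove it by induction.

Claim: s_m = m^2 − 2m − 2.

Base case: s_1 = -3, and 1^2 − 2·1 − 2 = -3.
Assume s_j = j^2 − 2j − 2.
Then s_{j+1} = s_j + (2j − 1) = (j^2 − 2j − 2) + (2j − 1) = j^2 − 3,
and (j+1)^2 − 2·(j+1) − 2 = j^2 − 3.
This completes the inductive step, so s_m = m^2 − 2m − 2 for all m ≥ 1.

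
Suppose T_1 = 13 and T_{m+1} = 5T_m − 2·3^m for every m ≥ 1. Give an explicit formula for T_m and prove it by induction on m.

Claim: T_m = 2·5^m + 3^m.

Base case: T_1 = 13, and 2·5^1 + 3^1 = 10 + 3 = 13.
Assume T_k = 2·5^k + 3^k for some k ≥ 1.
Then T_{k+1} = 5T_k − 2·3^k = 5·(2·5^k + 3^k) − 2·3^k = 2·5^{k+1} + 5·3^k − 2·3^k = 2·5^{k+1} + 3·3^k = 2·5^{k+1} + 3^{k+1}.
By induction, T_m = 2·5^m + 3^m for all m ≥ 1.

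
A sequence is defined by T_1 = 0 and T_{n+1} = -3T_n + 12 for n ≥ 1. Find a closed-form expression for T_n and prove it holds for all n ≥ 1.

Claim: T_n = (-3)^n + 3.

Base case: T_1 = 0, and (-3)^1 + 3 = -3 + 3 = 0.
Assume T_j = (-3)^j + 3 for some j ≥ 1.
Then T_{j+1} = -3T_j + 12 = -3·((-3)^j + 3) + 12 = -3·(-3)^j − 9 + 12 = (-3)^{j+1} + 3.
By induction, T_n = (-3)^n + 3 for all n ≥ 1.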